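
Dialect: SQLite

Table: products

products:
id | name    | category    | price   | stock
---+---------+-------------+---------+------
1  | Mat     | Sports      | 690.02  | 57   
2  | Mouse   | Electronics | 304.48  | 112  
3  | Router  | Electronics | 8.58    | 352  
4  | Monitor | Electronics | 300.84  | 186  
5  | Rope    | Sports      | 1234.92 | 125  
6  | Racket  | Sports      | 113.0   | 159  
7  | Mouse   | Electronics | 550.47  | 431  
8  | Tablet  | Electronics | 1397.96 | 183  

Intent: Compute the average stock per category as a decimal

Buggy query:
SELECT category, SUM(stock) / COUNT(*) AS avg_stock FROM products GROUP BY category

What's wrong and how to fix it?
Bug: SUM(stock) and COUNT(*) are both integers; the division truncates the fractional part

Fix: Cast one side to REAL so the division keeps the fractional part

Corrected query:
SELECT category, SUM(stock) * 1.0 / COUNT(*) AS avg_stock FROM products GROUP BY category

Result:
category    | avg_stock 
------------+-----------
Electronics | 252.8     
Sports      | 113.666667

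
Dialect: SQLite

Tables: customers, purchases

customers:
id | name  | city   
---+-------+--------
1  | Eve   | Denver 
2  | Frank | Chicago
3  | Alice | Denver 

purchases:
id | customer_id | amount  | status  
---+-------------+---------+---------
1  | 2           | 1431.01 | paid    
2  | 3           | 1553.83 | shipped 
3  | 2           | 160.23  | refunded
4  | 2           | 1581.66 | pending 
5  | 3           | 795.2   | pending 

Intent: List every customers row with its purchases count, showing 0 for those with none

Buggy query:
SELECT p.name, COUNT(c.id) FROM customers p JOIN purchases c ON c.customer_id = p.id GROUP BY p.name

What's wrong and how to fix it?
Bug: INNER JOIN drops customers rows that have no matching purchases rows

Fix: Use LEFT JOIN so parents without children still appear (COUNT(c.id) gives 0)

Corrected query:
SELECT p.name, COUNT(c.id) FROM customers p LEFT JOIN purchases c ON c.customer_id = p.id GROUP BY p.name

Result:
name  | COUNT(c.id)
------+------------
Alice | 2          
Eve   | 0          
Frank | 3          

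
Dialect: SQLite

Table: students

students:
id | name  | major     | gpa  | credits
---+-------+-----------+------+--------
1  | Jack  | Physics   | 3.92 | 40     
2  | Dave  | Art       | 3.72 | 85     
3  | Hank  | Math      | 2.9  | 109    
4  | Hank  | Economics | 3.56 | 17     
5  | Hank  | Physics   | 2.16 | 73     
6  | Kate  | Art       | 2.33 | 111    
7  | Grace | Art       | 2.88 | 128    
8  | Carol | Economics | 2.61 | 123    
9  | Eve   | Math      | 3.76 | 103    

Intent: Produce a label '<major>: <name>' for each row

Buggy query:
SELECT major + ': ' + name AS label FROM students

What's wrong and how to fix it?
Bug: '+' is numeric addition; on text columns SQLite converts them to 0 instead of concatenating

Fix: Replace + with || to concatenate text

Corrected query:
SELECT major || ': ' || name AS label FROM students

Result:
label           
----------------
Physics: Jack   
Art: Dave       
Math: Hank      
Economics: Hank 
Physics: Hank   
Art: Kate       
Art: Grace      
Economics: Carol
Math: Eve       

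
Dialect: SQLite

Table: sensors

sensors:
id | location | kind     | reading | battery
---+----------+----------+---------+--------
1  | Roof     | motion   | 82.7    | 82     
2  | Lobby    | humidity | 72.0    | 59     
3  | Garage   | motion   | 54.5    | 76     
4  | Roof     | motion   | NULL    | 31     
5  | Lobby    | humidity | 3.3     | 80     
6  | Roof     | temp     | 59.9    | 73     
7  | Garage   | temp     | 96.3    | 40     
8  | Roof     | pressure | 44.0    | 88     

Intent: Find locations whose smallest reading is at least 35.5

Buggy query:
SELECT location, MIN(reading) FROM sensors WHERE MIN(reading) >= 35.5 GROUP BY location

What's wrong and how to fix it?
Bug: Aggregates like MIN are computed per group after WHERE runs

Fix: Use HAVING for the per-group MIN condition

Corrected query:
SELECT location, MIN(reading) FROM sensors GROUP BY location HAVING MIN(reading) >= 35.5

Result:
location | MIN(reading)
---------+-------------
Garage   | 54.5        
Roof     | 44          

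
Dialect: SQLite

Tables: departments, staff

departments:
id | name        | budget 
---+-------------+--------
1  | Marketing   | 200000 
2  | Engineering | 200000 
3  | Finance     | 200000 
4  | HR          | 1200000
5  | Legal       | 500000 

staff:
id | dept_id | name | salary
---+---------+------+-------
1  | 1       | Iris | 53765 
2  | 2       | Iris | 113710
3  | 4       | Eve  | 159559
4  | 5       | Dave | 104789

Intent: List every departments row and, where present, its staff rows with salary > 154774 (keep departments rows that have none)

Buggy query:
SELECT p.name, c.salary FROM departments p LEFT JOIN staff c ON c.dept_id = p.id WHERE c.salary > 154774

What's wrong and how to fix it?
Bug: A WHERE condition on the right-hand table after LEFT JOIN drops unmatched parents

Fix: Put 'c.salary > 154774' in the JOIN's ON clause instead of WHERE

Corrected query:
SELECT p.name, c.salary FROM departments p LEFT JOIN staff c ON c.dept_id = p.id AND c.salary > 154774

Result:
name        | salary
------------+-------
Marketing   | NULL  
Engineering | NULL  
Finance     | NULL  
HR          | 159559
Legal       | NULL  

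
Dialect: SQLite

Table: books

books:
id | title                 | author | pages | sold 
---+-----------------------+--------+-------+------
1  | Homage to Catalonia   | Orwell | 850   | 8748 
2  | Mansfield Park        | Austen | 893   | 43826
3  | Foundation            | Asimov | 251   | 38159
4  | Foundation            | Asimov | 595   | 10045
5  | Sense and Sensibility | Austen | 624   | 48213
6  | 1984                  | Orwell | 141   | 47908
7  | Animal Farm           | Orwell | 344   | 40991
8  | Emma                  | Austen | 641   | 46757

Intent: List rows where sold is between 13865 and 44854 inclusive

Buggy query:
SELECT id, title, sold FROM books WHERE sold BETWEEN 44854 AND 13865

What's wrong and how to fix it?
Bug: BETWEEN expects the lower bound first; with 44854 AND 13865 the range is empty

Fix: Write BETWEEN 13865 AND 44854

Corrected query:
SELECT id, title, sold FROM books WHERE sold BETWEEN 13865 AND 44854

Result:
id | title          | sold 
---+----------------+------
2  | Mansfield Park | 43826
3  | Foundation     | 38159
7  | Animal Farm    | 40991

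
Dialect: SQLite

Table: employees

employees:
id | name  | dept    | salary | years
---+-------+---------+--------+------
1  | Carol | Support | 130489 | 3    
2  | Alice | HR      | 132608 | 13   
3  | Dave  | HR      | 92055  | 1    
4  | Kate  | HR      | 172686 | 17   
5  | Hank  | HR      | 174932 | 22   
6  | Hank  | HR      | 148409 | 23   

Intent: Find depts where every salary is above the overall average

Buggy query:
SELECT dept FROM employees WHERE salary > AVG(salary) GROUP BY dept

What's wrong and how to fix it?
Bug: WHERE evaluates per row before aggregation, so AVG() is unavailable

Fix: Compute the overall average in a scalar subquery and compare each group's MIN against it in HAVING

Corrected query:
SELECT dept FROM employees GROUP BY dept HAVING MIN(salary) > (SELECT AVG(salary) FROM employees)

Result:
(no rows)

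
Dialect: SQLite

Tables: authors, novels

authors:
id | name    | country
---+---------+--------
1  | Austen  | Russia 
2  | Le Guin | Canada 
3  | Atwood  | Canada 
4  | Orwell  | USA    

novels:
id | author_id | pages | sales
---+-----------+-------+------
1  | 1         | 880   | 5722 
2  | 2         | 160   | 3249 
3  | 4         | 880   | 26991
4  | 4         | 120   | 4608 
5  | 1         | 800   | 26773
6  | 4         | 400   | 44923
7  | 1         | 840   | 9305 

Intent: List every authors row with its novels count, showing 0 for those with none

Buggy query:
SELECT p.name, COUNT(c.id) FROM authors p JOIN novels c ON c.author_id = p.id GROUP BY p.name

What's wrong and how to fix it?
Bug: INNER JOIN drops authors rows that have no matching novels rows

Fix: Use LEFT JOIN so parents without children still appear (COUNT(c.id) gives 0)

Corrected query:
SELECT p.name, COUNT(c.id) FROM authors p LEFT JOIN novels c ON c.author_id = p.id GROUP BY p.name

Result:
name    | COUNT(c.id)
--------+------------
Atwood  | 0          
Austen  | 3          
Le Guin | 1          
Orwell  | 3          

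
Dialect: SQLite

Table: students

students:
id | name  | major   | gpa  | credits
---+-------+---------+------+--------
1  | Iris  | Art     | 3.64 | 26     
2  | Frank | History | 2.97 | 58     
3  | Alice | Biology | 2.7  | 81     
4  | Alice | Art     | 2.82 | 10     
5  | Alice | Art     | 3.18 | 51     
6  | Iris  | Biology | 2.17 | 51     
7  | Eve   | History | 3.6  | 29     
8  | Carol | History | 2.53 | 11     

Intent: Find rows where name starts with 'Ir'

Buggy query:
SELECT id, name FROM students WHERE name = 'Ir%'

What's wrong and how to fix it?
Bug: '=' compares the literal string including the % character; pattern matching needs LIKE

Fix: Replace '=' with LIKE so 'Ir%' is treated as a pattern

Corrected query:
SELECT id, name FROM students WHERE name LIKE 'Ir%'

Result:
id | name
---+-----
1  | Iris
6  | Iris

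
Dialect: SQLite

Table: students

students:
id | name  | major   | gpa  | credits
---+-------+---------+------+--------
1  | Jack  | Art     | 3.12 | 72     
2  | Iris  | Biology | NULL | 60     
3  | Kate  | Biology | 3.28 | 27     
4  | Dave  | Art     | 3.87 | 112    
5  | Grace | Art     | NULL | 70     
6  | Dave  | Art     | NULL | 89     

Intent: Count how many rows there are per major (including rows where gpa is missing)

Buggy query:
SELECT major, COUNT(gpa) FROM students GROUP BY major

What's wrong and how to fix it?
Bug: COUNT(gpa) skips NULLs, so groups with missing gpa are undercounted

Fix: Replace COUNT(gpa) with COUNT(*)

Corrected query:
SELECT major, COUNT(*) FROM students GROUP BY major

Result:
major   | COUNT(*)
--------+---------
Art     | 4       
Biology | 2       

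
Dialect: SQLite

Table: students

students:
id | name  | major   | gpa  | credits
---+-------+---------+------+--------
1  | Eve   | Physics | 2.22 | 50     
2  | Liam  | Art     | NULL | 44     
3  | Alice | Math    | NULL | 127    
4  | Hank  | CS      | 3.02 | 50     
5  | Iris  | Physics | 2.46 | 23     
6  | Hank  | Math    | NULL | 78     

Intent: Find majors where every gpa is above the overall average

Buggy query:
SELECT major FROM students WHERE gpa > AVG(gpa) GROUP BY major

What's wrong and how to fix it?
Bug: WHERE evaluates per row before aggregation, so AVG() is unavailable

Fix: Use a subquery for AVG and a HAVING MIN(...) filter so the condition holds for every row in the group

Corrected query:
SELECT major FROM students GROUP BY major HAVING MIN(gpa) > (SELECT AVG(gpa) FROM students)

Result:
major
-----
CS   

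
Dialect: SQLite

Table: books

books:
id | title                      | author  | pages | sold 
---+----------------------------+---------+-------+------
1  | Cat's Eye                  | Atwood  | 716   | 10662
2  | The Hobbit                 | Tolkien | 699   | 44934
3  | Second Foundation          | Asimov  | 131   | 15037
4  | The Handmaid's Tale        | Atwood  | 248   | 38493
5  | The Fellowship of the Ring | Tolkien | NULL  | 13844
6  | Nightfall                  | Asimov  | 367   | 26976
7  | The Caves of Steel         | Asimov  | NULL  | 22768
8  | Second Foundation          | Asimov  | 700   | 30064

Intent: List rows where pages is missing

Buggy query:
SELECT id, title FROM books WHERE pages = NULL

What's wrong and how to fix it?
Bug: Comparing to NULL with '=' never matches; NULL = NULL is unknown, not true

Fix: Replace '= NULL' with 'IS NULL'

Corrected query:
SELECT id, title FROM books WHERE pages IS NULL

Result:
id | title                     
---+---------------------------
5  | The Fellowship of the Ring
7  | The Caves of Steel        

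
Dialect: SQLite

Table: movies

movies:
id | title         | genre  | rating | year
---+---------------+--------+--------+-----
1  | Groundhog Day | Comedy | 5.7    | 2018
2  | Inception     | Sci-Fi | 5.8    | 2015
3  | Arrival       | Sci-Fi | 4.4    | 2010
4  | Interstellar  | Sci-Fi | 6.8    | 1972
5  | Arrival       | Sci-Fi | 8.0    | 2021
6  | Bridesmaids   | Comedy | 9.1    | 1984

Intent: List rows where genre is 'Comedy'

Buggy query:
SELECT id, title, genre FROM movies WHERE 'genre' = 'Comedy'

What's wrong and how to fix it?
Bug: Single quotes denote string literals in SQL; the column name is being compared as a constant string

Fix: Remove the quotes around the column name (or use double quotes for an identifier)

Corrected query:
SELECT id, title, genre FROM movies WHERE genre = 'Comedy'

Result:
id | title         | genre 
---+---------------+-------
1  | Groundhog Day | Comedy
6  | Bridesmaids   | Comedy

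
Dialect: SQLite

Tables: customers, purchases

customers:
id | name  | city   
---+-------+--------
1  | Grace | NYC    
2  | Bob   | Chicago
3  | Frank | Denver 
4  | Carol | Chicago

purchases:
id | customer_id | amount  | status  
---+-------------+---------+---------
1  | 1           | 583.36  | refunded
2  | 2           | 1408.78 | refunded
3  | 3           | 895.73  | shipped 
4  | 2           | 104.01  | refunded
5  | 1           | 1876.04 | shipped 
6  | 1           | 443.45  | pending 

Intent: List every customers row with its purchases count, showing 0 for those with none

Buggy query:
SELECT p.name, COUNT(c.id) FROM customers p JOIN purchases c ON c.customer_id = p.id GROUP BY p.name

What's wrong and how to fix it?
Bug: INNER JOIN drops customers rows that have no matching purchases rows

Fix: Switch to LEFT JOIN to retain unmatched parent rows

Corrected query:
SELECT p.name, COUNT(c.id) FROM customers p LEFT JOIN purchases c ON c.customer_id = p.id GROUP BY p.name

Result:
name  | COUNT(c.id)
------+------------
Bob   | 2          
Carol | 0          
Frank | 1          
Grace | 3          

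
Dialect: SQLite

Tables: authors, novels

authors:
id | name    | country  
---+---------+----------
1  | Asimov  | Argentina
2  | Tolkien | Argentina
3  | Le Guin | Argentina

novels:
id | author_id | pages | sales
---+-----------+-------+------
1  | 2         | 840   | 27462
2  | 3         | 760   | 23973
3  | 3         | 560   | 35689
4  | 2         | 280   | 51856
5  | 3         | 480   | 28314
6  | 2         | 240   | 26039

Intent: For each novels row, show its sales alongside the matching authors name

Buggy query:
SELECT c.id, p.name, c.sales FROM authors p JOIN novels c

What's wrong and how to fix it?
Bug: JOIN with no ON clause produces a cartesian product; every novels row pairs with every authors row

Fix: Add ON c.author_id = p.id to the JOIN

Corrected query:
SELECT c.id, p.name, c.sales FROM authors p JOIN novels c ON c.author_id = p.id

Result:
id | name    | sales
---+---------+------
1  | Tolkien | 27462
2  | Le Guin | 23973
3  | Le Guin | 35689
4  | Tolkien | 51856
5  | Le Guin | 28314
6  | Tolkien | 26039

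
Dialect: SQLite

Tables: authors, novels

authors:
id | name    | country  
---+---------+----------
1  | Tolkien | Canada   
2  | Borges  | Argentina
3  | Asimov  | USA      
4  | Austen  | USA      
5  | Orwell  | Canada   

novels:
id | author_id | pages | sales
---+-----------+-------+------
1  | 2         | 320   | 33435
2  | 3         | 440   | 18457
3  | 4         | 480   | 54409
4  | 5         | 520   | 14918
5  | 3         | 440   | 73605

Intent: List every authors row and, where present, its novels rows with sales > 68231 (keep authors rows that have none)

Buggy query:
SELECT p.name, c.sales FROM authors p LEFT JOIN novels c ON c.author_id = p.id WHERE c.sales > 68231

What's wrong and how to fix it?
Bug: Filtering c.sales in WHERE discards the NULL rows produced by LEFT JOIN, turning it into an inner join

Fix: Put 'c.sales > 68231' in the JOIN's ON clause instead of WHERE

Corrected query:
SELECT p.name, c.sales FROM authors p LEFT JOIN novels c ON c.author_id = p.id AND c.sales > 68231

Result:
name    | sales
--------+------
Tolkien | NULL 
Borges  | NULL 
Asimov  | 73605
Austen  | NULL 
Orwell  | NULL 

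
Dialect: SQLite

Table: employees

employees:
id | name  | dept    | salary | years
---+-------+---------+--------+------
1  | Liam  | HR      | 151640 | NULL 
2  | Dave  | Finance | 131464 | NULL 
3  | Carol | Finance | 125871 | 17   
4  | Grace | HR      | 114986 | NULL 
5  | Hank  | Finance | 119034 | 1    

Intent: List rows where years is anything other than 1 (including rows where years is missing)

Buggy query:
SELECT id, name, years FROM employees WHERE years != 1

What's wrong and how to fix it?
Bug: 'years != 1' is unknown when years is NULL, so NULL rows are silently excluded

Fix: Add an explicit OR years IS NULL to include the missing-value rows

Corrected query:
SELECT id, name, years FROM employees WHERE years != 1 OR years IS NULL

Result:
id | name  | years
---+-------+------
1  | Liam  | NULL 
2  | Dave  | NULL 
3  | Carol | 17   
4  | Grace | NULL 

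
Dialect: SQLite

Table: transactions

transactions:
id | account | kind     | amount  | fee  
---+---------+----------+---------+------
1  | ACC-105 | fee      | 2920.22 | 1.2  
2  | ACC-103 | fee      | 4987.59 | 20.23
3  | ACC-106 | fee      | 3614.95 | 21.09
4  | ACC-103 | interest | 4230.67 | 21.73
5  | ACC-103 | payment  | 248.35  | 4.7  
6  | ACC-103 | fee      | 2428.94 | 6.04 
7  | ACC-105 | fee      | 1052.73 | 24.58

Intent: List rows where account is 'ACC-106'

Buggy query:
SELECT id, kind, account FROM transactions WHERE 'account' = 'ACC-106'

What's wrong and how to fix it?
Bug: 'account' in single quotes is a string literal, not the column; the comparison is literal-vs-literal and never true

Fix: Remove the quotes around the column name (or use double quotes for an identifier)

Corrected query:
SELECT id, kind, account FROM transactions WHERE account = 'ACC-106'

Result:
id | kind | account
---+------+--------
3  | fee  | ACC-106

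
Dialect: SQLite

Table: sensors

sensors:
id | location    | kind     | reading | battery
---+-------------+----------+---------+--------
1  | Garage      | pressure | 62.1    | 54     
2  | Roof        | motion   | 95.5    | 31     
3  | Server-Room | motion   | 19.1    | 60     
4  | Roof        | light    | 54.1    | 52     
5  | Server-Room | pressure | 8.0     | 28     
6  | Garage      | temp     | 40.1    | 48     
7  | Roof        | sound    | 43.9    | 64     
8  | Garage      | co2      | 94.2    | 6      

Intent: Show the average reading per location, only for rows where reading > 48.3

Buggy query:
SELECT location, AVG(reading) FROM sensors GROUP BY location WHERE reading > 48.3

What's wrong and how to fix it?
Bug: WHERE cannot follow GROUP BY

Fix: Place WHERE between FROM and GROUP BY

Corrected query:
SELECT location, AVG(reading) FROM sensors WHERE reading > 48.3 GROUP BY location

Result:
location | AVG(reading)
---------+-------------
Garage   | 78.15       
Roof     | 74.8        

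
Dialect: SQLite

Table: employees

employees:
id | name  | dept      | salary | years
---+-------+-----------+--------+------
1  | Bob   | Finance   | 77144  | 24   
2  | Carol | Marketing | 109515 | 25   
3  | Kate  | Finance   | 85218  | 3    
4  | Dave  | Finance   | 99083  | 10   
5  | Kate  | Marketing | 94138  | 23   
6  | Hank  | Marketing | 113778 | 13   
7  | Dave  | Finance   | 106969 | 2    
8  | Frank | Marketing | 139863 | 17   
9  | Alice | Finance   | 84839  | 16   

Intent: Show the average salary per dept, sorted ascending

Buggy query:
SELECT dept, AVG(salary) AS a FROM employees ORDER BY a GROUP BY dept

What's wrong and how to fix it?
Bug: ORDER BY appears before GROUP BY; SQL clause order requires GROUP BY first

Fix: Reorder: SELECT … FROM … GROUP BY … ORDER BY …

Corrected query:
SELECT dept, AVG(salary) AS a FROM employees GROUP BY dept ORDER BY a

Result:
dept      | a       
----------+---------
Finance   | 90650.6 
Marketing | 114323.5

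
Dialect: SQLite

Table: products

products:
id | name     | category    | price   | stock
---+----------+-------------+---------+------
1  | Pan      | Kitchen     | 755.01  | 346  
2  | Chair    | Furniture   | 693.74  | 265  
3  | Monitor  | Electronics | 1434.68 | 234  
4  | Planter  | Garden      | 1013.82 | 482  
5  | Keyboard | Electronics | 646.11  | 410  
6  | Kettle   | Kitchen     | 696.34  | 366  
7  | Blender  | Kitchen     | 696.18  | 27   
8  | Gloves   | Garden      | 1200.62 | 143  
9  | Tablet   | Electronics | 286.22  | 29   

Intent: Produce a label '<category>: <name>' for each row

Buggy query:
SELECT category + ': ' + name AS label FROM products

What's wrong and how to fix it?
Bug: '+' is numeric addition; on text columns SQLite converts them to 0 instead of concatenating

Fix: Replace + with || to concatenate text

Corrected query:
SELECT category || ': ' || name AS label FROM products

Result:
label                
---------------------
Kitchen: Pan         
Furniture: Chair     
Electronics: Monitor 
Garden: Planter      
Electronics: Keyboard
Kitchen: Kettle      
Kitchen: Blender     
Garden: Gloves       
Electronics: Tablet  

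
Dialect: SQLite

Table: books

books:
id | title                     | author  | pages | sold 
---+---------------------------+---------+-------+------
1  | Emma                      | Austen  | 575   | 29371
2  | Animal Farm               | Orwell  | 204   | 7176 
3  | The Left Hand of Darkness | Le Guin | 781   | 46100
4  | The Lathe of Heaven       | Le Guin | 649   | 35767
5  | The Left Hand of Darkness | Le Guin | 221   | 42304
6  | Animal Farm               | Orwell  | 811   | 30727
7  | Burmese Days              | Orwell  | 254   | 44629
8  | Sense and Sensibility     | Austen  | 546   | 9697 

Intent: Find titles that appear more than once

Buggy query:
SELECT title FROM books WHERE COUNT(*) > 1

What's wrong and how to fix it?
Bug: WHERE can't reference COUNT(*); aggregates are computed after WHERE

Fix: GROUP BY title, then filter groups with HAVING COUNT(*) > 1

Corrected query:
SELECT title FROM books GROUP BY title HAVING COUNT(*) > 1

Result:
title                    
-------------------------
Animal Farm              
The Left Hand of Darkness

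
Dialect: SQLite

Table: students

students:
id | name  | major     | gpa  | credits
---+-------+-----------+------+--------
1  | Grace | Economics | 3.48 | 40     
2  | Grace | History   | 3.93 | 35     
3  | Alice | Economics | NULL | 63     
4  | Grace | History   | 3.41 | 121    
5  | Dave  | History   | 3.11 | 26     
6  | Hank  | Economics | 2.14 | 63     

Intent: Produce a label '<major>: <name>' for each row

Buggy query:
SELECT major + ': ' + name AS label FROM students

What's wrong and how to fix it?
Bug: SQLite uses || for string concatenation; + coerces text to numbers (yielding 0)

Fix: Replace + with || to concatenate text

Corrected query:
SELECT major || ': ' || name AS label FROM students

Result:
label           
----------------
Economics: Grace
History: Grace  
Economics: Alice
History: Grace  
History: Dave   
Economics: Hank 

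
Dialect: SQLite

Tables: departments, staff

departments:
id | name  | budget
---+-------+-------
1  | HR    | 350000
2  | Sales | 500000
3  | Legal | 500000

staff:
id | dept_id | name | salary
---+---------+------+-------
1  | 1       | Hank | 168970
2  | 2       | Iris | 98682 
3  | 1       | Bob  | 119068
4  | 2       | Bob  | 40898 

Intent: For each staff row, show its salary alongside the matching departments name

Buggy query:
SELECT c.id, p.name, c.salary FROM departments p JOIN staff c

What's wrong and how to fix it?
Bug: JOIN with no ON clause produces a cartesian product; every staff row pairs with every departments row

Fix: Specify the join condition linking the foreign key to the parent id

Corrected query:
SELECT c.id, p.name, c.salary FROM departments p JOIN staff c ON c.dept_id = p.id

Result:
id | name  | salary
---+-------+-------
1  | HR    | 168970
2  | Sales | 98682 
3  | HR    | 119068
4  | Sales | 40898 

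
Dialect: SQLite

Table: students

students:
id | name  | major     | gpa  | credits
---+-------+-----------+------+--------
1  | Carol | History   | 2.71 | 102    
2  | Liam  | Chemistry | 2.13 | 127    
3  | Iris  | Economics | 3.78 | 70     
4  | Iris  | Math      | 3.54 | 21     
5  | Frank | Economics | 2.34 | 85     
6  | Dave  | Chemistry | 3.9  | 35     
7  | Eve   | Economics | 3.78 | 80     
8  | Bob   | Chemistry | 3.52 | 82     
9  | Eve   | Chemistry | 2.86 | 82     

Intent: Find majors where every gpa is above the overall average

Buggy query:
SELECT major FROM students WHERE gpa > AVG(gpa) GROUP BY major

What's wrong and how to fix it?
Bug: WHERE evaluates per row before aggregation, so AVG() is unavailable

Fix: Use a subquery for AVG and a HAVING MIN(...) filter so the condition holds for every row in the group

Corrected query:
SELECT major FROM students GROUP BY major HAVING MIN(gpa) > (SELECT AVG(gpa) FROM students)

Result:
major
-----
Math 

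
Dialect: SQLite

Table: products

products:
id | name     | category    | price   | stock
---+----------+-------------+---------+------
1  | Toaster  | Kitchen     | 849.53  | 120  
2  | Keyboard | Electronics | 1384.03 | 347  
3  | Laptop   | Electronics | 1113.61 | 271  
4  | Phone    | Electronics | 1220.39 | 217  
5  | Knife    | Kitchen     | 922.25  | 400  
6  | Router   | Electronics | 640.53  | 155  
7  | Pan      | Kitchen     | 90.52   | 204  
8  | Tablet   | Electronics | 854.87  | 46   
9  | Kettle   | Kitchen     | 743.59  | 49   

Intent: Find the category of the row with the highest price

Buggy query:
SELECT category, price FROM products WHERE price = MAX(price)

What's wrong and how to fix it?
Bug: MAX(price) is an aggregate and cannot be used directly in WHERE

Fix: Use a subquery: WHERE price = (SELECT MAX(price) FROM products)

Corrected query:
SELECT category, price FROM products WHERE price = (SELECT MAX(price) FROM products)

Result:
category    | price  
------------+--------
Electronics | 1384.03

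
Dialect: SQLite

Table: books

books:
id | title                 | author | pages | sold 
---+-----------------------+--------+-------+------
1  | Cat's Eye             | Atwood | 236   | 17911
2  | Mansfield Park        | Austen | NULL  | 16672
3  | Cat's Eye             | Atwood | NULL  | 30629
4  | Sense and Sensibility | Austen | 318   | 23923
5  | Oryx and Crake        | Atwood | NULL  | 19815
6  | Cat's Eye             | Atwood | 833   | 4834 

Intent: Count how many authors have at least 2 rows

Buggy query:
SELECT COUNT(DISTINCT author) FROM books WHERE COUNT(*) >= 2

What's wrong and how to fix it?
Bug: WHERE filters individual rows, not groups, so a group-level COUNT is invalid there

Fix: Group first with HAVING COUNT(*) >= 2, then COUNT the resulting groups

Corrected query:
SELECT COUNT(*) FROM (SELECT author FROM books GROUP BY author HAVING COUNT(*) >= 2)

Result:
COUNT(*)
--------
2       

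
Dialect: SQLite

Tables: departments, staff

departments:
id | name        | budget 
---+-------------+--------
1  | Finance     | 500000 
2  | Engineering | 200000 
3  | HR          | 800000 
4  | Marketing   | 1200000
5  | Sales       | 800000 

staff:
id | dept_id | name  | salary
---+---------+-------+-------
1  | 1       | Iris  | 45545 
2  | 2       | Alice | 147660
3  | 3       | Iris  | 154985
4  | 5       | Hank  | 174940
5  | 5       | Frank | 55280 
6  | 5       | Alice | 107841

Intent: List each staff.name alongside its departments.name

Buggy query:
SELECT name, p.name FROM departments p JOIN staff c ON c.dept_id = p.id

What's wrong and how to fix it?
Bug: 'name' exists in both joined tables, so the database can't tell which one is meant

Fix: Prefix ambiguous columns with the table alias

Corrected query:
SELECT c.name, p.name FROM departments p JOIN staff c ON c.dept_id = p.id

Result:
name  | name       
------+------------
Iris  | Finance    
Alice | Engineering
Iris  | HR         
Hank  | Sales      
Frank | Sales      
Alice | Sales      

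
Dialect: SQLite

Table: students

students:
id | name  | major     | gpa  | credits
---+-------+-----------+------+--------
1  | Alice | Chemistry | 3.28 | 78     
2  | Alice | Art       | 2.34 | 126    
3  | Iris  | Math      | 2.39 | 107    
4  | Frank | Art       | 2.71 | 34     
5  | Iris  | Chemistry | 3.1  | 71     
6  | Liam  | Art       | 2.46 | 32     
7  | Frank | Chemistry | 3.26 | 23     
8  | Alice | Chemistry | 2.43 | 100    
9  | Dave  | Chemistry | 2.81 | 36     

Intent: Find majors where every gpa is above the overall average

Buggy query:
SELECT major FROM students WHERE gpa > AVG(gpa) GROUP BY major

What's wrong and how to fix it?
Bug: AVG() is an aggregate; it can't sit directly in WHERE

Fix: Use a subquery for AVG and a HAVING MIN(...) filter so the condition holds for every row in the group

Corrected query:
SELECT major FROM students GROUP BY major HAVING MIN(gpa) > (SELECT AVG(gpa) FROM students)

Result:
(no rows)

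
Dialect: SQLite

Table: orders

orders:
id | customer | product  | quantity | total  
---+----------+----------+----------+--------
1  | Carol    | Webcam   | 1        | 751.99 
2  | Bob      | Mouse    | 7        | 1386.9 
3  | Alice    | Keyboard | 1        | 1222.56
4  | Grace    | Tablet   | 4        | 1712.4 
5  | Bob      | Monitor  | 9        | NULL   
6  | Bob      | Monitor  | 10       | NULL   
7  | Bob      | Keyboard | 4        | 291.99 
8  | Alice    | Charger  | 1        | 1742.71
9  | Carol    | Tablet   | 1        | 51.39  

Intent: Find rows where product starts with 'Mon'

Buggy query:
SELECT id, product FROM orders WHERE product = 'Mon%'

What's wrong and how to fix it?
Bug: '=' compares the literal string including the % character; pattern matching needs LIKE

Fix: Use LIKE for wildcard pattern matching

Corrected query:
SELECT id, product FROM orders WHERE product LIKE 'Mon%'

Result:
id | product
---+--------
5  | Monitor
6  | Monitor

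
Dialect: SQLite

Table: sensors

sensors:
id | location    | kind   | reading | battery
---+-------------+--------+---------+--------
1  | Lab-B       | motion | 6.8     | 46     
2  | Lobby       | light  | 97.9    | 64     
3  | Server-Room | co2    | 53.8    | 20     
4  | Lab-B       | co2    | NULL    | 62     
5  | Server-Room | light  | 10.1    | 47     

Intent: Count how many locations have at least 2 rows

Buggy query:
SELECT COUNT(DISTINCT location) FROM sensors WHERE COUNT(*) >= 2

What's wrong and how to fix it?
Bug: COUNT(*) cannot appear in WHERE; the per-group count doesn't exist yet

Fix: Use a subquery that GROUPs and filters with HAVING, then count its rows

Corrected query:
SELECT COUNT(*) FROM (SELECT location FROM sensors GROUP BY location HAVING COUNT(*) >= 2)

Result:
COUNT(*)
--------
2       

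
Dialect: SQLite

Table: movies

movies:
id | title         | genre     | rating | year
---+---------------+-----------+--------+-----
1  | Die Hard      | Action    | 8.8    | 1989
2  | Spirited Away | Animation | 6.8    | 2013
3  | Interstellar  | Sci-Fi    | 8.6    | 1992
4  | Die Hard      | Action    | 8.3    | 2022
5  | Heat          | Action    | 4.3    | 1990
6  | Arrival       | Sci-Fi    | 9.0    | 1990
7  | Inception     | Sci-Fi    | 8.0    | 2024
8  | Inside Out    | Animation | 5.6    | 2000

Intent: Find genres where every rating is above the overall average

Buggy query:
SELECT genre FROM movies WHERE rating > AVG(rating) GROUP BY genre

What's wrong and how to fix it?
Bug: WHERE evaluates per row before aggregation, so AVG() is unavailable

Fix: Use a subquery for AVG and a HAVING MIN(...) filter so the condition holds for every row in the group

Corrected query:
SELECT genre FROM movies GROUP BY genre HAVING MIN(rating) > (SELECT AVG(rating) FROM movies)

Result:
genre 
------
Sci-Fi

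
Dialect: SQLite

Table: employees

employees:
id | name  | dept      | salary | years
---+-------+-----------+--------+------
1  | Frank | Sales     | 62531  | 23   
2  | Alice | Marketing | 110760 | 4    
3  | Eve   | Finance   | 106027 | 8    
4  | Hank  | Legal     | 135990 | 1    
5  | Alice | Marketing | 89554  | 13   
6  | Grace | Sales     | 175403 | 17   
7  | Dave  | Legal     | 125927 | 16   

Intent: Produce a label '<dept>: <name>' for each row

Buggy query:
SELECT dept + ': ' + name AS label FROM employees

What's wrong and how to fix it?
Bug: SQLite uses || for string concatenation; + coerces text to numbers (yielding 0)

Fix: Use the || operator for string concatenation

Corrected query:
SELECT dept || ': ' || name AS label FROM employees

Result:
label           
----------------
Sales: Frank    
Marketing: Alice
Finance: Eve    
Legal: Hank     
Marketing: Alice
Sales: Grace    
Legal: Dave     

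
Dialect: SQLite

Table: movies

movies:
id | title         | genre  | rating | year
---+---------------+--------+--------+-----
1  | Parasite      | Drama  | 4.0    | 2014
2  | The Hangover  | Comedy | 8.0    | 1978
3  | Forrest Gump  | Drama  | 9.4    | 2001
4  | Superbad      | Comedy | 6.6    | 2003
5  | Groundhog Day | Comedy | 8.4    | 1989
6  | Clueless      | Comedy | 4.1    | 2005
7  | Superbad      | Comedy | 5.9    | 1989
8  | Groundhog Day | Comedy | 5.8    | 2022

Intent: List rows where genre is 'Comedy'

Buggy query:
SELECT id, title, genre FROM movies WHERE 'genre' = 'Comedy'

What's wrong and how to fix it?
Bug: Single quotes denote string literals in SQL; the column name is being compared as a constant string

Fix: Reference the column as genre without single quotes

Corrected query:
SELECT id, title, genre FROM movies WHERE genre = 'Comedy'

Result:
id | title         | genre 
---+---------------+-------
2  | The Hangover  | Comedy
4  | Superbad      | Comedy
5  | Groundhog Day | Comedy
6  | Clueless      | Comedy
7  | Superbad      | Comedy
8  | Groundhog Day | Comedy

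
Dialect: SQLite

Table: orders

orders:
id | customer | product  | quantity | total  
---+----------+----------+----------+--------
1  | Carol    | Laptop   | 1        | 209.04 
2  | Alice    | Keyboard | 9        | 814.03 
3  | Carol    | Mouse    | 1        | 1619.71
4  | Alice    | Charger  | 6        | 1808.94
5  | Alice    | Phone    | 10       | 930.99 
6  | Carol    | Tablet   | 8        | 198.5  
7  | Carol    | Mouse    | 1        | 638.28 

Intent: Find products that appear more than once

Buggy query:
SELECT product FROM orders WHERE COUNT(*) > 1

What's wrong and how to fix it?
Bug: WHERE can't reference COUNT(*); aggregates are computed after WHERE

Fix: GROUP BY product, then filter groups with HAVING COUNT(*) > 1

Corrected query:
SELECT product FROM orders GROUP BY product HAVING COUNT(*) > 1

Result:
product
-------
Mouse  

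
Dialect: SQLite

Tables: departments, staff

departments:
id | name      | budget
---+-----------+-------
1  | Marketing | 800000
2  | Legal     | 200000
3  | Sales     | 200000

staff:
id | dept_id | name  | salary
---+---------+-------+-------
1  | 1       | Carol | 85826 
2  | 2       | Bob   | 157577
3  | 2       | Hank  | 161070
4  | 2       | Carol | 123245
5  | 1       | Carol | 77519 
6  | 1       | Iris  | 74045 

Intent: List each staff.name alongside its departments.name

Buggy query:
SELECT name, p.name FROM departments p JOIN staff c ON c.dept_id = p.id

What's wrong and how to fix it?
Bug: Both tables have a 'name' column; the unqualified reference is ambiguous

Fix: Prefix ambiguous columns with the table alias

Corrected query:
SELECT c.name, p.name FROM departments p JOIN staff c ON c.dept_id = p.id

Result:
name  | name     
------+----------
Carol | Marketing
Bob   | Legal    
Hank  | Legal    
Carol | Legal    
Carol | Marketing
Iris  | Marketing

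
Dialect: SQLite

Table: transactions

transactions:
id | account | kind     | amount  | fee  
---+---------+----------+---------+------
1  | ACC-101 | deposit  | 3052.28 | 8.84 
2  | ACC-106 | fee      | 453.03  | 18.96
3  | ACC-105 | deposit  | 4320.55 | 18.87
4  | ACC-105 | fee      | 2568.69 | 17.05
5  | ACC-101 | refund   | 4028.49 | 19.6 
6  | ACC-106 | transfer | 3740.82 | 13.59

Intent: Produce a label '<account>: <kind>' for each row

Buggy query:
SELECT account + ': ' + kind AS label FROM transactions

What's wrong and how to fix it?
Bug: SQLite uses || for string concatenation; + coerces text to numbers (yielding 0)

Fix: Replace + with || to concatenate text

Corrected query:
SELECT account || ': ' || kind AS label FROM transactions

Result:
label            
-----------------
ACC-101: deposit 
ACC-106: fee     
ACC-105: deposit 
ACC-105: fee     
ACC-101: refund  
ACC-106: transfer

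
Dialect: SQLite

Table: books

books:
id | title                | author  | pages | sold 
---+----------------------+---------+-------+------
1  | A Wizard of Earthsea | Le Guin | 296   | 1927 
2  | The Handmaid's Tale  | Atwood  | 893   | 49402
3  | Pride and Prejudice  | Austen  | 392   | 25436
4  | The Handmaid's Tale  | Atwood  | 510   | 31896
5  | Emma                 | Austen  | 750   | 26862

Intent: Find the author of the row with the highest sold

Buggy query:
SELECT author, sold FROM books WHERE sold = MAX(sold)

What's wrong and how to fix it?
Bug: MAX(sold) is an aggregate and cannot be used directly in WHERE

Fix: Use a subquery: WHERE sold = (SELECT MAX(sold) FROM books)

Corrected query:
SELECT author, sold FROM books WHERE sold = (SELECT MAX(sold) FROM books)

Result:
author | sold 
-------+------
Atwood | 49402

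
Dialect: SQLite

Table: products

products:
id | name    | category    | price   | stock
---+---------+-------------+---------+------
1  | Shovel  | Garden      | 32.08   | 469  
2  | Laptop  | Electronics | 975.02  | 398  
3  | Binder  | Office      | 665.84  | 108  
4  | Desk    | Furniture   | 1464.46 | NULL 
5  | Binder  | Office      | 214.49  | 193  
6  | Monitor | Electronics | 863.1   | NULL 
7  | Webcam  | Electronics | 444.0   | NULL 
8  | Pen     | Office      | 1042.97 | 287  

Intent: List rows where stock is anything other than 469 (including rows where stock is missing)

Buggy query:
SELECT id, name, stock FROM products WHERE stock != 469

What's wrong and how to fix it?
Bug: Inequality against NULL is unknown, not true; rows with NULL are dropped

Fix: Handle NULL separately with IS NULL alongside the inequality

Corrected query:
SELECT id, name, stock FROM products WHERE stock != 469 OR stock IS NULL

Result:
id | name    | stock
---+---------+------
2  | Laptop  | 398  
3  | Binder  | 108  
4  | Desk    | NULL 
5  | Binder  | 193  
6  | Monitor | NULL 
7  | Webcam  | NULL 
8  | Pen     | 287  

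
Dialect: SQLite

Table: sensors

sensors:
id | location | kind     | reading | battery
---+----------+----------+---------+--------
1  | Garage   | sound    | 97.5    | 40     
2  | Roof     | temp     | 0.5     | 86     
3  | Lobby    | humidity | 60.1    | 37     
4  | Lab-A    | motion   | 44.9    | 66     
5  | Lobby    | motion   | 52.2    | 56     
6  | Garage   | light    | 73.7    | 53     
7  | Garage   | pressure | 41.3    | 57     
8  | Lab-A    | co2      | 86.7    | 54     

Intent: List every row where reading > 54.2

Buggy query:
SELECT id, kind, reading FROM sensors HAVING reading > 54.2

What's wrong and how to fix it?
Bug: HAVING filters the output of aggregation, but this query has no GROUP BY and no aggregate functions, so SQLite rejects it (HAVING clause on a non-aggregate query); the condition here is per row

Fix: Replace HAVING with WHERE since the condition applies to individual rows

Corrected query:
SELECT id, kind, reading FROM sensors WHERE reading > 54.2

Result:
id | kind     | reading
---+----------+--------
1  | sound    | 97.5   
3  | humidity | 60.1   
6  | light    | 73.7   
8  | co2      | 86.7   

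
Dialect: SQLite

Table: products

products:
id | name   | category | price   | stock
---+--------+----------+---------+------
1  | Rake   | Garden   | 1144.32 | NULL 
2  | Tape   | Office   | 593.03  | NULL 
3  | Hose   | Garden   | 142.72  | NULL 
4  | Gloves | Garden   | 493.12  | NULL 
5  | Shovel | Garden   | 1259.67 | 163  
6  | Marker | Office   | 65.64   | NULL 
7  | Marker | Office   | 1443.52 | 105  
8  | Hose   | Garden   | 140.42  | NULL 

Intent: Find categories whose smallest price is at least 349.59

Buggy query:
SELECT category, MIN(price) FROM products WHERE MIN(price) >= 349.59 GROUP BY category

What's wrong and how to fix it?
Bug: MIN() in WHERE is a misuse of aggregate

Fix: Replace WHERE with HAVING after the GROUP BY

Corrected query:
SELECT category, MIN(price) FROM products GROUP BY category HAVING MIN(price) >= 349.59

Result:
(no rows)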